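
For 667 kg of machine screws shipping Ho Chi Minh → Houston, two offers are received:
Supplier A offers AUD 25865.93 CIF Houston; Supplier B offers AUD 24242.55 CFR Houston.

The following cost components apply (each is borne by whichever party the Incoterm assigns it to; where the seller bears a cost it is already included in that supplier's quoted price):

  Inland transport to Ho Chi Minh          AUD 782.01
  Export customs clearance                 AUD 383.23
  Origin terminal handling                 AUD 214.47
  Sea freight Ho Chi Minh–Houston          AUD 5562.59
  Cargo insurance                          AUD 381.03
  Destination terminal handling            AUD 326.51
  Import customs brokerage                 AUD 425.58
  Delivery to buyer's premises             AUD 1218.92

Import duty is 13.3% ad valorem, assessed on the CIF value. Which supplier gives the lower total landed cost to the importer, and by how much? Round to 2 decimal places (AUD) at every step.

Supplier A (CIF):
The CIF price already equals the CIF value: 25865.93
Import duty = 25865.93 × 13.3% = 3440.17
Buyer bears (A): 326.51 + 425.58 + 1218.92 = 1971.01
Landed cost (A) = invoice 25865.93 + 1971.01 + duty 3440.17 = 31277.11
Supplier B (CFR):
CIF value = CFR price + insurance = 24242.55 + 381.03 = 24623.58
Import duty = 24623.58 × 13.3% = 3274.94
Buyer bears (B): 381.03 + 326.51 + 425.58 + 1218.92 = 2352.04
Landed cost (B) = invoice 24242.55 + 2352.04 + duty 3274.94 = 29869.53
Difference = |31277.11 − 29869.53| = 1407.58

Supplier B is cheaper by AUD 1407.58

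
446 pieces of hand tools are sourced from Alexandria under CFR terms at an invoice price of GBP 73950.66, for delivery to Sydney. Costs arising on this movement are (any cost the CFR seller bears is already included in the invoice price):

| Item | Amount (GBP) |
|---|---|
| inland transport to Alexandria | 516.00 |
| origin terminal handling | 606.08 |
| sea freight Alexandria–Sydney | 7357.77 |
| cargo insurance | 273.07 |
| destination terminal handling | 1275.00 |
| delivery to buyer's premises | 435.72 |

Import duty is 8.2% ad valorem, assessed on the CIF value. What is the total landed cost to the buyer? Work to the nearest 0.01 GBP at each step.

CFR: the seller pays costs through ocean freight to the destination port, but not insurance.
Already in the invoice (seller's account under CFR): inland to port, origin terminal, freight — exclude.
CIF value = CFR price + insurance = 73950.66 + 273.07 = 74223.73
Import duty = 74223.73 × 8.2% = 6086.35
Buyer bears: insurance 273.07 + destination terminal 1275.00 + delivery 435.72 + duty 6086.35 = 8070.14
Landed cost = invoice 73950.66 + 8070.14 = 82020.80

Total landed cost: GBP 82020.80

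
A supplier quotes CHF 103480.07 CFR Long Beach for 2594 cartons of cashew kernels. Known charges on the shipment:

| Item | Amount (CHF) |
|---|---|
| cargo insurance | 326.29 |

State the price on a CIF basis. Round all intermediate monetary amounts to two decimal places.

CIF price: CHF 103806.36

From CFR to CIF, the seller additionally bears: insurance.
CIF price = 103480.07 + 326.29 = 103806.36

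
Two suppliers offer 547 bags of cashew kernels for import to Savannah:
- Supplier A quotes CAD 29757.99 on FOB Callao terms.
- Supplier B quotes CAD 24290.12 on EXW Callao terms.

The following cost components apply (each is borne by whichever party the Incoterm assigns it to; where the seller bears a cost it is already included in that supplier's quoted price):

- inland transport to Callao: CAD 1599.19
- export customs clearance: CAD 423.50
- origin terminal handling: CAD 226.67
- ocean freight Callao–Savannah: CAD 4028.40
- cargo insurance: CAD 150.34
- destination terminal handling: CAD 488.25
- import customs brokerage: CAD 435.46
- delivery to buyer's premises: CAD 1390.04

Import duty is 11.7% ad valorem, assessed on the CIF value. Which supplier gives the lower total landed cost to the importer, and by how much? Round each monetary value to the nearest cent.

Supplier B is cheaper by CAD 3595.08

Supplier A (FOB):
CIF value = FOB price + freight + insurance = 29757.99 + 4028.40 + 150.34 = 33936.73
Import duty = 33936.73 × 11.7% = 3970.60
Buyer bears (A): 4028.40 + 150.34 + 488.25 + 435.46 + 1390.04 = 6492.49
Landed cost (A) = invoice 29757.99 + 6492.49 + duty 3970.60 = 40221.08
Supplier B (EXW):
CIF value = EXW price + inland to port + export clearance + origin terminal + freight + insurance = 24290.12 + 1599.19 + 423.50 + 226.67 + 4028.40 + 150.34 = 30718.22
Import duty = 30718.22 × 11.7% = 3594.03
Buyer bears (B): 1599.19 + 423.50 + 226.67 + 4028.40 + 150.34 + 488.25 + 435.46 + 1390.04 = 8741.85
Landed cost (B) = invoice 24290.12 + 8741.85 + duty 3594.03 = 36626.00
Difference = |40221.08 − 36626.00| = 3595.08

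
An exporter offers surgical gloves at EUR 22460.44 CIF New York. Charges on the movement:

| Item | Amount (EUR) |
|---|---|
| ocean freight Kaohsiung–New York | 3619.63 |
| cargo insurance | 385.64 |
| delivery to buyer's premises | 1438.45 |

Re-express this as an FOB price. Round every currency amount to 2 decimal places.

FOB price: EUR 18455.17

Not relevant to the conversion: delivery — on the buyer under both terms; not part of either seller's price.
From CIF to FOB, the seller no longer bears: freight, insurance.
FOB price = 22460.44 − 3619.63 − 385.64 = 18455.17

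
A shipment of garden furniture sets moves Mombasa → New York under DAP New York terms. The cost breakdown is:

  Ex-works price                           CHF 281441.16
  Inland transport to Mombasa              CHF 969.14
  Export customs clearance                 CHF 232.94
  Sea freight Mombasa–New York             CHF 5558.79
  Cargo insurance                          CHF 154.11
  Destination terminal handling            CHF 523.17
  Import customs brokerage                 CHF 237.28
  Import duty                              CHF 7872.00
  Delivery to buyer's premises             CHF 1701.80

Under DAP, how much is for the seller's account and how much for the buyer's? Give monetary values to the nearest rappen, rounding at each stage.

Seller: CHF 290581.11; buyer: CHF 8109.28

DAP: the seller bears all costs to the named destination except import duty and clearance.
Seller's account: goods 281441.16 + inland to port 969.14 + export clearance 232.94 + freight 5558.79 + insurance 154.11 + destination terminal 523.17 + delivery 1701.80 = 290581.11
Buyer's account: brokerage 237.28 + duty 7872.00 = 8109.28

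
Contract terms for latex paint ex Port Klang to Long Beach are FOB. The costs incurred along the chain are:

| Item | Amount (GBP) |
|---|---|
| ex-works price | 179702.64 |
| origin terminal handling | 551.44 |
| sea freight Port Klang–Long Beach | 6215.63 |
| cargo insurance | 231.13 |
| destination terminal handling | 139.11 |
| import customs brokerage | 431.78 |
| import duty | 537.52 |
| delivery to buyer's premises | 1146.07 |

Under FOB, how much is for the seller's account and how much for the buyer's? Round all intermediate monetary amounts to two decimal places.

FOB: the seller bears costs until goods are on board at the origin port; the buyer bears freight, insurance and all costs thereafter.
Seller's account: goods 179702.64 + origin terminal 551.44 = 180254.08
Buyer's account: freight 6215.63 + insurance 231.13 + destination terminal 139.11 + brokerage 431.78 + duty 537.52 + delivery 1146.07 = 8701.24

Seller: GBP 180254.08; buyer: GBP 8701.24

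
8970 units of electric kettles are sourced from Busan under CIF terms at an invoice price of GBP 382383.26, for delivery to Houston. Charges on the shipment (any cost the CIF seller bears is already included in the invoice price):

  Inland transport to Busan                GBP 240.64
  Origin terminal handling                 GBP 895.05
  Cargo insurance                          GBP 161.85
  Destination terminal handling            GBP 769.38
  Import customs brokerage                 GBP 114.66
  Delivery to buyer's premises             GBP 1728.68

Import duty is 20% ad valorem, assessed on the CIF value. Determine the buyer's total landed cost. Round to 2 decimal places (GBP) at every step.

Total landed cost: GBP 461472.63

CIF: the seller pays costs through ocean freight and marine insurance to the destination port.
Already in the invoice (seller's account under CIF): inland to port, origin terminal, insurance — exclude.
The CIF price already equals the CIF value: 382383.26
Import duty = 382383.26 × 20% = 76476.65
Buyer bears: destination terminal 769.38 + brokerage 114.66 + delivery 1728.68 + duty 76476.65 = 79089.37
Landed cost = invoice 382383.26 + 79089.37 = 461472.63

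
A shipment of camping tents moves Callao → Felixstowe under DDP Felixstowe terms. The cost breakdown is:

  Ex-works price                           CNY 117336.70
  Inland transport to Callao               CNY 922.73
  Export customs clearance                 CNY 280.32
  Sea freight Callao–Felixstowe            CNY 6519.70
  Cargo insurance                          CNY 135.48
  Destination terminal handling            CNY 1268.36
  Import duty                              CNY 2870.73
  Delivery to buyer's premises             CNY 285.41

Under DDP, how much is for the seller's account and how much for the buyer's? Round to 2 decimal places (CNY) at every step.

DDP: the seller bears all costs including import duty.
Seller's account: goods 117336.70 + inland to port 922.73 + export clearance 280.32 + freight 6519.70 + insurance 135.48 + destination terminal 1268.36 + duty 2870.73 + delivery 285.41 = 129619.43
Buyer's account: 0.00

Seller: CNY 129619.43; buyer: CNY 0.00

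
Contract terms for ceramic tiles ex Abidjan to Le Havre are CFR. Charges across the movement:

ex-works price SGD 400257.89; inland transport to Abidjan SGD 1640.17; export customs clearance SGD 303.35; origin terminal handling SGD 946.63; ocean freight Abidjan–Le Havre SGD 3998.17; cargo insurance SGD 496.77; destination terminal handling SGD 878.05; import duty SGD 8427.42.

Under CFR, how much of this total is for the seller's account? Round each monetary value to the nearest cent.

Seller's account: SGD 407146.21

CFR: the seller pays costs through ocean freight to the destination port, but not insurance.
Seller's account: goods 400257.89 + inland to port 1640.17 + export clearance 303.35 + origin terminal 946.63 + freight 3998.17 = 407146.21
Buyer's account: insurance 496.77 + destination terminal 878.05 + duty 8427.42 = 9802.24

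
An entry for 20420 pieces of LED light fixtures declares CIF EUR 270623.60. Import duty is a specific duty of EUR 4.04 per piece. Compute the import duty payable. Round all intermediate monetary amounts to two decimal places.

Import duty: EUR 82496.80

Import duty = 20420 × 4.04 = 82496.80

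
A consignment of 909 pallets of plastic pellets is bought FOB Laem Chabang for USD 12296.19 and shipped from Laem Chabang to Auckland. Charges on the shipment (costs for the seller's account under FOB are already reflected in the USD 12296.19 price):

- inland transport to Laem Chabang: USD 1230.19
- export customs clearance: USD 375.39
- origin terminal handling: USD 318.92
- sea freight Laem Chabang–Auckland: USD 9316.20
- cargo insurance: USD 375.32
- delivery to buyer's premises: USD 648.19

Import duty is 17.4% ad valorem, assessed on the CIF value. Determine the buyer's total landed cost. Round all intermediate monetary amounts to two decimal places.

Total landed cost: USD 26461.76

FOB: the seller bears costs until goods are on board at the origin port; the buyer bears freight, insurance and all costs thereafter.
Already in the invoice (seller's account under FOB): inland to port, export clearance, origin terminal — exclude.
CIF value = FOB price + freight + insurance = 12296.19 + 9316.20 + 375.32 = 21987.71
Import duty = 21987.71 × 17.4% = 3825.86
Buyer bears: freight 9316.20 + insurance 375.32 + delivery 648.19 + duty 3825.86 = 14165.57
Landed cost = invoice 12296.19 + 14165.57 = 26461.76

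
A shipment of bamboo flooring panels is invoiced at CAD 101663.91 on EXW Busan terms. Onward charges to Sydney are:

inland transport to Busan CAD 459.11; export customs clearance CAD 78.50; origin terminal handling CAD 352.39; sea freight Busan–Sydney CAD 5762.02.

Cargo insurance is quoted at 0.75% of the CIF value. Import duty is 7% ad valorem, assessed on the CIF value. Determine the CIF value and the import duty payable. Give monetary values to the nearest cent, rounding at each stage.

Let C be the CIF value. C = EXW price + pre-shipment costs + freight + 0.75% × C
C − 0.75% × C = 101663.91 + 459.11 + 78.50 + 352.39 + 5762.02
0.9925 × C = 108315.93
C = 108315.93 / 0.9925 = 109134.44
Insurance premium = 0.75% × 109134.44 = 818.51
Import duty = 109134.44 × 7% = 7639.41

CIF value: CAD 109134.44; import duty: CAD 7639.41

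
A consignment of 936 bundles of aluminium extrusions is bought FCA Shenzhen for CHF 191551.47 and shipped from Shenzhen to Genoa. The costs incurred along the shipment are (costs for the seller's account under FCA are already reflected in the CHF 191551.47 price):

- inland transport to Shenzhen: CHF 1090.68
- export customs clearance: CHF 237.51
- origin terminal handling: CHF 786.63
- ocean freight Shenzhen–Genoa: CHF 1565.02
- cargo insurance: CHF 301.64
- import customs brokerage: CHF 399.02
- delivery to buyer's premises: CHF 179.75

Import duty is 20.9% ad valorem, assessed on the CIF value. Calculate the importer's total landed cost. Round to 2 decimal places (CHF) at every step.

FCA: the seller delivers export-cleared goods to the carrier; the buyer bears costs from that point.
Already in the invoice (seller's account under FCA): inland to port, export clearance — exclude.
CIF value = FCA price + origin terminal + freight + insurance = 191551.47 + 786.63 + 1565.02 + 301.64 = 194204.76
Import duty = 194204.76 × 20.9% = 40588.79
Buyer bears: origin terminal 786.63 + freight 1565.02 + insurance 301.64 + brokerage 399.02 + delivery 179.75 + duty 40588.79 = 43820.85
Landed cost = invoice 191551.47 + 43820.85 = 235372.32

Total landed cost: CHF 235372.32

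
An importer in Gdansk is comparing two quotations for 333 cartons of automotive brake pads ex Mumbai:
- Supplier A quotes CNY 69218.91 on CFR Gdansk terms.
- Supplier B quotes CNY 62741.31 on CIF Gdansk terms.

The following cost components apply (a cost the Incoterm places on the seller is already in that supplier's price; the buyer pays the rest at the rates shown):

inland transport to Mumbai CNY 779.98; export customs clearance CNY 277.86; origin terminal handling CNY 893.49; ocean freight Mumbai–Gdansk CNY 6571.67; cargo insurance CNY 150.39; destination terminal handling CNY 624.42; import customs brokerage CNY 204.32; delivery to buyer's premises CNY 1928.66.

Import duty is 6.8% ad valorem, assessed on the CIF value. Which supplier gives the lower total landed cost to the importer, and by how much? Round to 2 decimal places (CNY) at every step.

Supplier B is cheaper by CNY 7078.69

Supplier A (CFR):
CIF value = CFR price + insurance = 69218.91 + 150.39 = 69369.30
Import duty = 69369.30 × 6.8% = 4717.11
Buyer bears (A): 150.39 + 624.42 + 204.32 + 1928.66 = 2907.79
Landed cost (A) = invoice 69218.91 + 2907.79 + duty 4717.11 = 76843.81
Supplier B (CIF):
The CIF price already equals the CIF value: 62741.31
Import duty = 62741.31 × 6.8% = 4266.41
Buyer bears (B): 624.42 + 204.32 + 1928.66 = 2757.40
Landed cost (B) = invoice 62741.31 + 2757.40 + duty 4266.41 = 69765.12
Difference = |76843.81 − 69765.12| = 7078.69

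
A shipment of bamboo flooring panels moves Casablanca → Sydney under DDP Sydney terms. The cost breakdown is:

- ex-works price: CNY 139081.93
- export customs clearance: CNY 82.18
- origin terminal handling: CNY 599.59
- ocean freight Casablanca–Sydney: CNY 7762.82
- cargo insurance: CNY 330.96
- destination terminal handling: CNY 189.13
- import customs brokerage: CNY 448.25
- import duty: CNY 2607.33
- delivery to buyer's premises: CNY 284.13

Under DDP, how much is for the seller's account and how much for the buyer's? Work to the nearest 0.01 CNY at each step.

DDP: the seller bears all costs including import duty.
Seller's account: goods 139081.93 + export clearance 82.18 + origin terminal 599.59 + freight 7762.82 + insurance 330.96 + destination terminal 189.13 + brokerage 448.25 + duty 2607.33 + delivery 284.13 = 151386.32
Buyer's account: 0.00

Seller: CNY 151386.32; buyer: CNY 0.00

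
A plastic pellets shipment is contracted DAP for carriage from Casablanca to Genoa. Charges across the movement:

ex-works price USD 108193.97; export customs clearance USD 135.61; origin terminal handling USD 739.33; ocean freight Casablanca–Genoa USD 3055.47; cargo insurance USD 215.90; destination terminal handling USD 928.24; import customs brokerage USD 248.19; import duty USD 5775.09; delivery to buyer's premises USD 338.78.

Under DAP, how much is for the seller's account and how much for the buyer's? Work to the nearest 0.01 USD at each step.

DAP: the seller bears all costs to the named destination except import duty and clearance.
Seller's account: goods 108193.97 + export clearance 135.61 + origin terminal 739.33 + freight 3055.47 + insurance 215.90 + destination terminal 928.24 + delivery 338.78 = 113607.30
Buyer's account: brokerage 248.19 + duty 5775.09 = 6023.28

Seller: USD 113607.30; buyer: USD 6023.28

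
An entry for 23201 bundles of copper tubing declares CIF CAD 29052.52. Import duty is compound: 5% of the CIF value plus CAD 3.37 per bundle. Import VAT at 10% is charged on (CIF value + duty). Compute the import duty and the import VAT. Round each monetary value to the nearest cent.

Ad valorem component: 29052.52 × 5% = 1452.63
Specific component: 23201 × 3.37 = 78187.37
Import duty = 1452.63 + 78187.37 = 79640.00
VAT base = CIF + duty = 29052.52 + 79640.00 = 108692.52
Import VAT = 108692.52 × 10% = 10869.25

Import duty: CAD 79640.00; import VAT: CAD 10869.25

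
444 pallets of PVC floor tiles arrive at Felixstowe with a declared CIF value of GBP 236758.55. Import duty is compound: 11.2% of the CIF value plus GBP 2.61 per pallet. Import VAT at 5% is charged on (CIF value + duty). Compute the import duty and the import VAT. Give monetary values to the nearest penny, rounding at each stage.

Import duty: GBP 27675.80; import VAT: GBP 13221.72

Ad valorem component: 236758.55 × 11.2% = 26516.96
Specific component: 444 × 2.61 = 1158.84
Import duty = 26516.96 + 1158.84 = 27675.80
VAT base = CIF + duty = 236758.55 + 27675.80 = 264434.35
Import VAT = 264434.35 × 5% = 13221.72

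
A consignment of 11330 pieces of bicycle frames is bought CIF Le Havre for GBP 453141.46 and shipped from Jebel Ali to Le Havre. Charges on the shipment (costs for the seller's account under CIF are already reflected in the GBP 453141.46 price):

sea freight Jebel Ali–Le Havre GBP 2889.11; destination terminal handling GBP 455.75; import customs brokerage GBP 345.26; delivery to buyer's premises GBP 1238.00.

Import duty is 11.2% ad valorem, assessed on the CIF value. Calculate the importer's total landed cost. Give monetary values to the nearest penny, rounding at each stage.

CIF: the seller pays costs through ocean freight and marine insurance to the destination port.
Already in the invoice (seller's account under CIF): freight — exclude.
The CIF price already equals the CIF value: 453141.46
Import duty = 453141.46 × 11.2% = 50751.84
Buyer bears: destination terminal 455.75 + brokerage 345.26 + delivery 1238.00 + duty 50751.84 = 52790.85
Landed cost = invoice 453141.46 + 52790.85 = 505932.31

Total landed cost: GBP 505932.31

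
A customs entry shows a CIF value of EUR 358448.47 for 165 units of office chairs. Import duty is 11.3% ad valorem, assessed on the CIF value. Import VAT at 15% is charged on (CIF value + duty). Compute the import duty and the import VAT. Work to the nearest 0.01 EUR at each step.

Import duty = 358448.47 × 11.3% = 40504.68
VAT base = CIF + duty = 358448.47 + 40504.68 = 398953.15
Import VAT = 398953.15 × 15% = 59842.97

Import duty: EUR 40504.68; import VAT: EUR 59842.97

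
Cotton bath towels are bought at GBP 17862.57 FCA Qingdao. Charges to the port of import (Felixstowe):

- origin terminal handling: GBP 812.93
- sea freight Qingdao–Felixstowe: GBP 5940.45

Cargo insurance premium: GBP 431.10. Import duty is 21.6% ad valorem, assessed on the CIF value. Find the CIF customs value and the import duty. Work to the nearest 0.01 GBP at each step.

CIF value: GBP 25047.05; import duty: GBP 5410.16

CIF = FCA price + pre-shipment costs + freight + insurance
CIF = 17862.57 + 812.93 + 5940.45 + 431.10 = 25047.05
Import duty = 25047.05 × 21.6% = 5410.16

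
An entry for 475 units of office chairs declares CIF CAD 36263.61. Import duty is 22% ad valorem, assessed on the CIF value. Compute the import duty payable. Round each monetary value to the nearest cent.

Import duty: CAD 7977.99

Import duty = 36263.61 × 22% = 7977.99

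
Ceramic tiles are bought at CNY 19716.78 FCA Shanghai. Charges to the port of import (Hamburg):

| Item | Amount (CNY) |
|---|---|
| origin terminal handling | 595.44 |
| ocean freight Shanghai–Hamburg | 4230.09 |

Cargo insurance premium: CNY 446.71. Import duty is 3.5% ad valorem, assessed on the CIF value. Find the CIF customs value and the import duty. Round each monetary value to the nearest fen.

CIF value: CNY 24989.02; import duty: CNY 874.62

CIF = FCA price + pre-shipment costs + freight + insurance
CIF = 19716.78 + 595.44 + 4230.09 + 446.71 = 24989.02
Import duty = 24989.02 × 3.5% = 874.62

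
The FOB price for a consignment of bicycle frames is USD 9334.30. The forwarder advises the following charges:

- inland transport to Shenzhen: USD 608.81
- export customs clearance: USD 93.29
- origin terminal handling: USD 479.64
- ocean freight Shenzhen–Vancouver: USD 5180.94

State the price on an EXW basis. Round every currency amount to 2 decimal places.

Not relevant to the conversion: freight — on the buyer under both terms; not part of either seller's price.
From FOB to EXW, the seller no longer bears: inland to port, export clearance, origin terminal.
EXW price = 9334.30 − 608.81 − 93.29 − 479.64 = 8152.56

EXW price: USD 8152.56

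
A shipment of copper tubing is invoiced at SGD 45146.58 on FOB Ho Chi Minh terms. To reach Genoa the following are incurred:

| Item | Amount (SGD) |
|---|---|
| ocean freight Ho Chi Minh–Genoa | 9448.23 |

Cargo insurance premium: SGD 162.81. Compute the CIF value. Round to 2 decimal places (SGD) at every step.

CIF value: SGD 54757.62

CIF = FOB price + freight + insurance
CIF = 45146.58 + 9448.23 + 162.81 = 54757.62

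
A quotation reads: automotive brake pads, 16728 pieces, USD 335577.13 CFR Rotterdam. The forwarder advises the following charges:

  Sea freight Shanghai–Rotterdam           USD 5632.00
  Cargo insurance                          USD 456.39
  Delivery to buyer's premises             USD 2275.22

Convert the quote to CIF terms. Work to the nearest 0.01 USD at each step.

CIF price: USD 336033.52

Not relevant to the conversion: freight — on the seller under both CFR and CIF; already in the CFR price and stays in the CIF price. delivery — on the buyer under both terms; not part of either seller's price.
From CFR to CIF, the seller additionally bears: insurance.
CIF price = 335577.13 + 456.39 = 336033.52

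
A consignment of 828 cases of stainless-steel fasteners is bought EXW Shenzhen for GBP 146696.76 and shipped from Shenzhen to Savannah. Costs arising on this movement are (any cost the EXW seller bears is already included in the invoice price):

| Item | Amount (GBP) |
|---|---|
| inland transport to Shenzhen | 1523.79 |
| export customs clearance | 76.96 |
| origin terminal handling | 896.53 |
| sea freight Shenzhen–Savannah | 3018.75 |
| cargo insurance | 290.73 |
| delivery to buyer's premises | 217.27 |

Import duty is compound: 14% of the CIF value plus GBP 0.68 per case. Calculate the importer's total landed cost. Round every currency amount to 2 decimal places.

Total landed cost: GBP 174634.32

EXW: the seller makes goods available at their premises; the buyer bears all onward costs.
CIF value = EXW price + inland to port + export clearance + origin terminal + freight + insurance = 146696.76 + 1523.79 + 76.96 + 896.53 + 3018.75 + 290.73 = 152503.52
Ad valorem component: 152503.52 × 14% = 21350.49
Specific component: 828 × 0.68 = 563.04
Import duty = 21350.49 + 563.04 = 21913.53
Buyer bears: inland to port 1523.79 + export clearance 76.96 + origin terminal 896.53 + freight 3018.75 + insurance 290.73 + delivery 217.27 + duty 21913.53 = 27937.56
Landed cost = invoice 146696.76 + 27937.56 = 174634.32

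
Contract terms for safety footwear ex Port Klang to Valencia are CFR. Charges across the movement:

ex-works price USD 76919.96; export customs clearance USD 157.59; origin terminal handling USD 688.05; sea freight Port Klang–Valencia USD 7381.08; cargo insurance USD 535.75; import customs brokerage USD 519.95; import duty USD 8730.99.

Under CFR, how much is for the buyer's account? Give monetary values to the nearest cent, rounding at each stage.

Buyer's account: USD 9786.69

CFR: the seller pays costs through ocean freight to the destination port, but not insurance.
Seller's account: goods 76919.96 + export clearance 157.59 + origin terminal 688.05 + freight 7381.08 = 85146.68
Buyer's account: insurance 535.75 + brokerage 519.95 + duty 8730.99 = 9786.69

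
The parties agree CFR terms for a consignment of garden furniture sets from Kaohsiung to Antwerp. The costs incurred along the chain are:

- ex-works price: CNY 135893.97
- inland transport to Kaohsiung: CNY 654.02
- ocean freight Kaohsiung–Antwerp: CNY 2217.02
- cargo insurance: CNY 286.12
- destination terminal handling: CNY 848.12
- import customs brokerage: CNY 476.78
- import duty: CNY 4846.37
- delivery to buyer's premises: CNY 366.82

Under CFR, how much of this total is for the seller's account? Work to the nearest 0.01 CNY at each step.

CFR: the seller pays costs through ocean freight to the destination port, but not insurance.
Seller's account: goods 135893.97 + inland to port 654.02 + freight 2217.02 = 138765.01
Buyer's account: insurance 286.12 + destination terminal 848.12 + brokerage 476.78 + duty 4846.37 + delivery 366.82 = 6824.21

Seller's account: CNY 138765.01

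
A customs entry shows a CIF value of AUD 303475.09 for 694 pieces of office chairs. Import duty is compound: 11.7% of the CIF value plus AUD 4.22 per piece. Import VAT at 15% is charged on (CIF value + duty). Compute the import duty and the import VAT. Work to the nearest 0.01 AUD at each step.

Import duty: AUD 38435.27; import VAT: AUD 51286.55

Ad valorem component: 303475.09 × 11.7% = 35506.59
Specific component: 694 × 4.22 = 2928.68
Import duty = 35506.59 + 2928.68 = 38435.27
VAT base = CIF + duty = 303475.09 + 38435.27 = 341910.36
Import VAT = 341910.36 × 15% = 51286.55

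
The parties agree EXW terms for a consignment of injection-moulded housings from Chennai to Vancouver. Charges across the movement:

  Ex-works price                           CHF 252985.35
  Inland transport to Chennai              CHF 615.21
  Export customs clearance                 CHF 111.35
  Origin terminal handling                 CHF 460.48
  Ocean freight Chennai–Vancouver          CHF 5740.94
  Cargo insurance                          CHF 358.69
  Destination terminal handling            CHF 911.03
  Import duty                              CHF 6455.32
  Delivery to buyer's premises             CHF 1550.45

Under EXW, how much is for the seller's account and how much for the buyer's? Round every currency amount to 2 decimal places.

EXW: the seller makes goods available at their premises; the buyer bears all onward costs.
Seller's account: goods 252985.35 = 252985.35
Buyer's account: inland to port 615.21 + export clearance 111.35 + origin terminal 460.48 + freight 5740.94 + insurance 358.69 + destination terminal 911.03 + duty 6455.32 + delivery 1550.45 = 16203.47

Seller: CHF 252985.35; buyer: CHF 16203.47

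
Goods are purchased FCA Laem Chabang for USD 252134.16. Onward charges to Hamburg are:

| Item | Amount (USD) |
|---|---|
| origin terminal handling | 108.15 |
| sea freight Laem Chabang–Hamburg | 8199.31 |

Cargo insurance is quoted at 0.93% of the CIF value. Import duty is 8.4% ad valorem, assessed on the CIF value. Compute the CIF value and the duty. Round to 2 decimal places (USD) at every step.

Let C be the CIF value. C = FCA price + pre-shipment costs + freight + 0.93% × C
C − 0.93% × C = 252134.16 + 108.15 + 8199.31
0.9907 × C = 260441.62
C = 260441.62 / 0.9907 = 262886.46
Insurance premium = 0.93% × 262886.46 = 2444.84
Import duty = 262886.46 × 8.4% = 22082.46

CIF value: USD 262886.46; import duty: USD 22082.46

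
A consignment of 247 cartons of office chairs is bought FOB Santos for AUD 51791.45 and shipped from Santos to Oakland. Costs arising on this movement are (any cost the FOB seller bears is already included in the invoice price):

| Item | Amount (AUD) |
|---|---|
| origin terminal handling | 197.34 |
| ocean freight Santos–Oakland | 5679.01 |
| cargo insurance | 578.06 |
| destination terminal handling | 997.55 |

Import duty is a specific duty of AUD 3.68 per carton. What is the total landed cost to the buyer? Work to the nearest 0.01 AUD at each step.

Total landed cost: AUD 59955.03

FOB: the seller bears costs until goods are on board at the origin port; the buyer bears freight, insurance and all costs thereafter.
Already in the invoice (seller's account under FOB): origin terminal — exclude.
CIF value = FOB price + freight + insurance = 51791.45 + 5679.01 + 578.06 = 58048.52
Import duty = 247 × 3.68 = 908.96
Buyer bears: freight 5679.01 + insurance 578.06 + destination terminal 997.55 + duty 908.96 = 8163.58
Landed cost = invoice 51791.45 + 8163.58 = 59955.03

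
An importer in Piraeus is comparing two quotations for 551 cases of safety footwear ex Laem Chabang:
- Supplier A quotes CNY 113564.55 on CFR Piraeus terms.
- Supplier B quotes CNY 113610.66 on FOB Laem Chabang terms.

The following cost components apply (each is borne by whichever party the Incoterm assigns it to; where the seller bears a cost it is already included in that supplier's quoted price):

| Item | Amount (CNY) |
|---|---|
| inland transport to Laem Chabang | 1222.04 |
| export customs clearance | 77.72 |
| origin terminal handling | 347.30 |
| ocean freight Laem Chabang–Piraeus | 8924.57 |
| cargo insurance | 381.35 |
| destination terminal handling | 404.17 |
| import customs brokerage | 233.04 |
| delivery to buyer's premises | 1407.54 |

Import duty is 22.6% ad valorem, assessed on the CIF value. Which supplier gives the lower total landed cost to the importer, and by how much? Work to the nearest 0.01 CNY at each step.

Supplier A (CFR):
CIF value = CFR price + insurance = 113564.55 + 381.35 = 113945.90
Import duty = 113945.90 × 22.6% = 25751.77
Buyer bears (A): 381.35 + 404.17 + 233.04 + 1407.54 = 2426.10
Landed cost (A) = invoice 113564.55 + 2426.10 + duty 25751.77 = 141742.42
Supplier B (FOB):
CIF value = FOB price + freight + insurance = 113610.66 + 8924.57 + 381.35 = 122916.58
Import duty = 122916.58 × 22.6% = 27779.15
Buyer bears (B): 8924.57 + 381.35 + 404.17 + 233.04 + 1407.54 = 11350.67
Landed cost (B) = invoice 113610.66 + 11350.67 + duty 27779.15 = 152740.48
Difference = |141742.42 − 152740.48| = 10998.06

Supplier A is cheaper by CNY 10998.06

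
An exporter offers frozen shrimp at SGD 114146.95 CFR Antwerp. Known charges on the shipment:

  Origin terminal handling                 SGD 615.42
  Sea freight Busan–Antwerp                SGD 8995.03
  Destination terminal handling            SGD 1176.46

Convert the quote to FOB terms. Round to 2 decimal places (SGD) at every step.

Not relevant to the conversion: origin terminal — on the seller under both CFR and FOB; already in the CFR price and stays in the FOB price. destination terminal — on the buyer under both terms; not part of either seller's price.
From CFR to FOB, the seller no longer bears: freight.
FOB price = 114146.95 − 8995.03 = 105151.92

FOB price: SGD 105151.92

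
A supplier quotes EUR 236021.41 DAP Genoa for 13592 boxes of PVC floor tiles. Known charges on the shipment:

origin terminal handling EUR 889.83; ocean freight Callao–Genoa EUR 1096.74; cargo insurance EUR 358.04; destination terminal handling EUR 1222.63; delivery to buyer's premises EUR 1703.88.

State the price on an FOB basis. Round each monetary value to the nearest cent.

FOB price: EUR 231640.12

Not relevant to the conversion: origin terminal — on the seller under both DAP and FOB; already in the DAP price and stays in the FOB price.
From DAP to FOB, the seller no longer bears: freight, insurance, destination terminal, delivery.
FOB price = 236021.41 − 1096.74 − 358.04 − 1222.63 − 1703.88 = 231640.12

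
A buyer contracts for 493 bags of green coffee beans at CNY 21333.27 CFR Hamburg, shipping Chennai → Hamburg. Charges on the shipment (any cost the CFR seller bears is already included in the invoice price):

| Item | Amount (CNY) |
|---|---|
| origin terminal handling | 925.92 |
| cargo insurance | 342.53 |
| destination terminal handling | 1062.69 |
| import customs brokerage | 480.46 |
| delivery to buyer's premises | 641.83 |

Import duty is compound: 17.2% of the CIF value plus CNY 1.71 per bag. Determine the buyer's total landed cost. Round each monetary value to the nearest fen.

CFR: the seller pays costs through ocean freight to the destination port, but not insurance.
Already in the invoice (seller's account under CFR): origin terminal — exclude.
CIF value = CFR price + insurance = 21333.27 + 342.53 = 21675.80
Ad valorem component: 21675.80 × 17.2% = 3728.24
Specific component: 493 × 1.71 = 843.03
Import duty = 3728.24 + 843.03 = 4571.27
Buyer bears: insurance 342.53 + destination terminal 1062.69 + brokerage 480.46 + delivery 641.83 + duty 4571.27 = 7098.78
Landed cost = invoice 21333.27 + 7098.78 = 28432.05

Total landed cost: CNY 28432.05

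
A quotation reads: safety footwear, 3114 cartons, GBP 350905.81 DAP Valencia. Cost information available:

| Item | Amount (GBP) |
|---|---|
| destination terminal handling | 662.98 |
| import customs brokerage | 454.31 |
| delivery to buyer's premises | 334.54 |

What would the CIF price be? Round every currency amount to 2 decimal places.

Not relevant to the conversion: brokerage — on the buyer under both terms; not part of either seller's price.
From DAP to CIF, the seller no longer bears: destination terminal, delivery.
CIF price = 350905.81 − 662.98 − 334.54 = 349908.29

CIF price: GBP 349908.29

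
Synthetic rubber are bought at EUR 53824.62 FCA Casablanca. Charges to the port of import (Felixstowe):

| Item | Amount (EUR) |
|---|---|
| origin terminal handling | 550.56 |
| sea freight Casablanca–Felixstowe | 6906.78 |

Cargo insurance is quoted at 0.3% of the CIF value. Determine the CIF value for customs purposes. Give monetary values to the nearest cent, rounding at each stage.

Let C be the CIF value. C = FCA price + pre-shipment costs + freight + 0.3% × C
C − 0.3% × C = 53824.62 + 550.56 + 6906.78
0.997 × C = 61281.96
C = 61281.96 / 0.997 = 61466.36
Insurance premium = 0.3% × 61466.36 = 184.40

CIF value: EUR 61466.36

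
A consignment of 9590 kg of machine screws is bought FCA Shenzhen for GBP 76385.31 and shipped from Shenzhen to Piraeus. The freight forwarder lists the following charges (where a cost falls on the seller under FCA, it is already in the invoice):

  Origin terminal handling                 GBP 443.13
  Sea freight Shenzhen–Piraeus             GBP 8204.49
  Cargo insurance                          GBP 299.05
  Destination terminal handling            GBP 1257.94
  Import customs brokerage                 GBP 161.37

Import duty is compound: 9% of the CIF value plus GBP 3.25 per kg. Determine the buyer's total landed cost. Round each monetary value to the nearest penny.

Total landed cost: GBP 125598.67

FCA: the seller delivers export-cleared goods to the carrier; the buyer bears costs from that point.
CIF value = FCA price + origin terminal + freight + insurance = 76385.31 + 443.13 + 8204.49 + 299.05 = 85331.98
Ad valorem component: 85331.98 × 9% = 7679.88
Specific component: 9590 × 3.25 = 31167.50
Import duty = 7679.88 + 31167.50 = 38847.38
Buyer bears: origin terminal 443.13 + freight 8204.49 + insurance 299.05 + destination terminal 1257.94 + brokerage 161.37 + duty 38847.38 = 49213.36
Landed cost = invoice 76385.31 + 49213.36 = 125598.67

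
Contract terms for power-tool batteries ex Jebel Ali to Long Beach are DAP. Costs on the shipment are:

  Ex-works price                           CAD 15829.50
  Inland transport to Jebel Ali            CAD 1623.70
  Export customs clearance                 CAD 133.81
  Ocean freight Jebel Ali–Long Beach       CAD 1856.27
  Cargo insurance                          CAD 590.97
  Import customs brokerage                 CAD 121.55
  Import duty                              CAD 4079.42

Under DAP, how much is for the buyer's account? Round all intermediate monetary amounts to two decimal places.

DAP: the seller bears all costs to the named destination except import duty and clearance.
Seller's account: goods 15829.50 + inland to port 1623.70 + export clearance 133.81 + freight 1856.27 + insurance 590.97 = 20034.25
Buyer's account: brokerage 121.55 + duty 4079.42 = 4200.97

Buyer's account: CAD 4200.97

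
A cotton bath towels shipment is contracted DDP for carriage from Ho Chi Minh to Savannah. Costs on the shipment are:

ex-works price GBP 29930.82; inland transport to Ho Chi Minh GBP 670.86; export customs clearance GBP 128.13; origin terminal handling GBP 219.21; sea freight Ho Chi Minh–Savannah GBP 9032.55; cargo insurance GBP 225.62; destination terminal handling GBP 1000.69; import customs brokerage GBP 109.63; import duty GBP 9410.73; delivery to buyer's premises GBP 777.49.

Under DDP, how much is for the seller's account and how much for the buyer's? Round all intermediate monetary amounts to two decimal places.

DDP: the seller bears all costs including import duty.
Seller's account: goods 29930.82 + inland to port 670.86 + export clearance 128.13 + origin terminal 219.21 + freight 9032.55 + insurance 225.62 + destination terminal 1000.69 + brokerage 109.63 + duty 9410.73 + delivery 777.49 = 51505.73
Buyer's account: 0.00

Seller: GBP 51505.73; buyer: GBP 0.00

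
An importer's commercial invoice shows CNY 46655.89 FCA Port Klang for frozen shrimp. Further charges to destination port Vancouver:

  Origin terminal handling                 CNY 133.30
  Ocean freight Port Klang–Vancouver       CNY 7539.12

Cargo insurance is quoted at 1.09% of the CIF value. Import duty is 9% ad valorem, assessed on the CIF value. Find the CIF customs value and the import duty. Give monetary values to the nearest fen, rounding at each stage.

CIF value: CNY 54927.01; import duty: CNY 4943.43

Let C be the CIF value. C = FCA price + pre-shipment costs + freight + 1.09% × C
C − 1.09% × C = 46655.89 + 133.30 + 7539.12
0.9891 × C = 54328.31
C = 54328.31 / 0.9891 = 54927.01
Insurance premium = 1.09% × 54927.01 = 598.70
Import duty = 54927.01 × 9% = 4943.43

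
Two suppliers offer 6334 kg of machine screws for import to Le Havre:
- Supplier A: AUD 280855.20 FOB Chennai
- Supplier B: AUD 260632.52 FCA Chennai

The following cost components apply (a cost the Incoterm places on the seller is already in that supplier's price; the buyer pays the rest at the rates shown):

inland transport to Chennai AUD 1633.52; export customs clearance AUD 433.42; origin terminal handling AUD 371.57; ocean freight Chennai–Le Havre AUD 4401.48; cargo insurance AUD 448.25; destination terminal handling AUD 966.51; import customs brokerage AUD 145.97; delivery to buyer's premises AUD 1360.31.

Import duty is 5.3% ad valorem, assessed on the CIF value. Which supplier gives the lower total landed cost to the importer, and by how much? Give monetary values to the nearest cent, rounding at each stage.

Supplier B is cheaper by AUD 20903.22

Supplier A (FOB):
CIF value = FOB price + freight + insurance = 280855.20 + 4401.48 + 448.25 = 285704.93
Import duty = 285704.93 × 5.3% = 15142.36
Buyer bears (A): 4401.48 + 448.25 + 966.51 + 145.97 + 1360.31 = 7322.52
Landed cost (A) = invoice 280855.20 + 7322.52 + duty 15142.36 = 303320.08
Supplier B (FCA):
CIF value = FCA price + origin terminal + freight + insurance = 260632.52 + 371.57 + 4401.48 + 448.25 = 265853.82
Import duty = 265853.82 × 5.3% = 14090.25
Buyer bears (B): 371.57 + 4401.48 + 448.25 + 966.51 + 145.97 + 1360.31 = 7694.09
Landed cost (B) = invoice 260632.52 + 7694.09 + duty 14090.25 = 282416.86
Difference = |303320.08 − 282416.86| = 20903.22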